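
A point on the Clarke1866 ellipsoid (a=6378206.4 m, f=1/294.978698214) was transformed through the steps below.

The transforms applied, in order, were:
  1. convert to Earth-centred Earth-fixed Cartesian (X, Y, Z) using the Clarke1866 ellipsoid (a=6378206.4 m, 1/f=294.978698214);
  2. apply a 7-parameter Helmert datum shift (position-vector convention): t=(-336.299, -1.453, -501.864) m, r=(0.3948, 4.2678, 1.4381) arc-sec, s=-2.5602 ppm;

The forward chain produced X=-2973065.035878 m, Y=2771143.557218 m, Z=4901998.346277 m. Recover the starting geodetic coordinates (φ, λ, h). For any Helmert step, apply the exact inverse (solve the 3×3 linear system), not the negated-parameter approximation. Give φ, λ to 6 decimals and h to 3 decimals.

start: X=-2973065.0359, Y=2771143.5572, Z=4901998.3463 m
→ Helmert⁻¹: X=-2972818.4626, Y=2771182.2152, Z=4902445.9473
→ geod (Bowring, a=6378206.400): φ=50.53229200°, λ=137.01047400°, h=2608.2650 m

φ=50.532292°, λ=137.010474°, h=2608.265 m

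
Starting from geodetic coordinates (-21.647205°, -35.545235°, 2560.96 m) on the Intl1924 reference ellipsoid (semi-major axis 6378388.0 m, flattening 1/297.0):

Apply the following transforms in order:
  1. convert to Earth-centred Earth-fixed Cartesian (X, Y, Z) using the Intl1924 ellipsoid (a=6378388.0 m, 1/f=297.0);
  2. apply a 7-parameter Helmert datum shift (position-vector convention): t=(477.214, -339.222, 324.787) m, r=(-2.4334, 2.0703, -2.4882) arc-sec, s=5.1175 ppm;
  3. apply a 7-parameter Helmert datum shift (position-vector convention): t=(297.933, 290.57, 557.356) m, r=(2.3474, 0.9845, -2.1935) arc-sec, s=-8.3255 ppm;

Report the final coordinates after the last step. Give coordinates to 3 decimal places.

X=4828587.261 m, Y=-3449638.893 m, Z=-2338303.393 m

start: φ=-21.647205°, λ=-35.545235°, h=2560.960 m
→ ECEF (a=6378388.000, f=1/297.0): X=4827940.5464, Y=-3449490.7450, Z=-2339122.9665
→ Helmert 7p (PV): X=4828377.3774, Y=-3449933.4560, Z=-2338817.9133
→ Helmert 7p (PV): X=4828587.2611, Y=-3449638.8933, Z=-2338303.3928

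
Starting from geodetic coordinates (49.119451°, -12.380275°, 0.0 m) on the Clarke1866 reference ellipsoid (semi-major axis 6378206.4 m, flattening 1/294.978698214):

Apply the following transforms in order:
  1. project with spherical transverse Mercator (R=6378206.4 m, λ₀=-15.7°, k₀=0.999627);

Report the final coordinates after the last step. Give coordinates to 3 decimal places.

E=241757.648 m, N=5471270.307 m

start: φ=49.119451°, λ=-12.380275°, h=0.000 m
→ tm (R=6378206.4, λ₀=-15.7°): E=241757.6484, N=5471270.3070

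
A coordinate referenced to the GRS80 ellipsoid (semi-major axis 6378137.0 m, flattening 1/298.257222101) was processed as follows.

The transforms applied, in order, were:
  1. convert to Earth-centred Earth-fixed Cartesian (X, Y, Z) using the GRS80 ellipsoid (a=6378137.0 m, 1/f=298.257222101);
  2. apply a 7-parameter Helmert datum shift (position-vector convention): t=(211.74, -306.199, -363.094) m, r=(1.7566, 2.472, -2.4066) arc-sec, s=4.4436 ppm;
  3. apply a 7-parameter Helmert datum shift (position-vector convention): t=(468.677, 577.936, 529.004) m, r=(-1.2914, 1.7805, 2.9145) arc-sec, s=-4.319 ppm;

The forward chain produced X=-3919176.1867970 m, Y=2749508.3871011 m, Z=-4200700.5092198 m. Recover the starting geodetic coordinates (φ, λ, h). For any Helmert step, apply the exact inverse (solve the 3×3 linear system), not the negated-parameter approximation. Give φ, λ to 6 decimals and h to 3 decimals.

φ=-41.455610°, λ=144.955014°, h=716.481 m

start: X=-3919176.1868, Y=2749508.3871, Z=-4200700.5092 m
→ Helmert⁻¹: X=-3919586.6836, Y=2749024.0108, Z=-4201264.2814
→ Helmert⁻¹: X=-3919762.7358, Y=2749236.4826, Z=-4200952.9103
→ geod (Bowring, a=6378137.000): φ=-41.45561000°, λ=144.95501400°, h=716.4810 m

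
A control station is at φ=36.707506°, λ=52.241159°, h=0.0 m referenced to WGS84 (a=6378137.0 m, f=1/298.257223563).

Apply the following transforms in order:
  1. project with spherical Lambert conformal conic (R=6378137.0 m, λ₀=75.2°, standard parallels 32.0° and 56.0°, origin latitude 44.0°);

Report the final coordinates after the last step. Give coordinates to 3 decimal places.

E=-1995111.965 m, N=-514828.108 m

start: φ=36.707506°, λ=52.241159°, h=0.000 m
→ lcc (R=6378137.0, λ₀=75.2°): E=-1995111.9651, N=-514828.1078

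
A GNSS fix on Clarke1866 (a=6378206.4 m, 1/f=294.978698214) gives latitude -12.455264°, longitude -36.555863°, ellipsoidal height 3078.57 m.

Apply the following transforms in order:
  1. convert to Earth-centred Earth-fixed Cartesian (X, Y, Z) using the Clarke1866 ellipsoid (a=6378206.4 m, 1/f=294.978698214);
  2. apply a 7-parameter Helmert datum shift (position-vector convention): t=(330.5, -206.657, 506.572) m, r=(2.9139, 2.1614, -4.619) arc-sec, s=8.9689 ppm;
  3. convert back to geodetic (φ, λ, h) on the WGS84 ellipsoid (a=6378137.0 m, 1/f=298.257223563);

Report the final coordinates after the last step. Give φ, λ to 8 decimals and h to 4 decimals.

φ=-12.45010483°, λ=-36.55679823°, h=3464.5102 m

start: φ=-12.455264°, λ=-36.555863°, h=3078.570 m
→ ECEF (a=6378206.400, f=1/294.978698214): X=5006083.7945, Y=-3711865.9987, Z=-1367202.0432
→ Helmert 7p (PV): X=5006361.7443, Y=-3712198.7374, Z=-1366812.6295
→ geod (Bowring, a=6378137.000): φ=-12.45010483°, λ=-36.55679823°, h=3464.5102 m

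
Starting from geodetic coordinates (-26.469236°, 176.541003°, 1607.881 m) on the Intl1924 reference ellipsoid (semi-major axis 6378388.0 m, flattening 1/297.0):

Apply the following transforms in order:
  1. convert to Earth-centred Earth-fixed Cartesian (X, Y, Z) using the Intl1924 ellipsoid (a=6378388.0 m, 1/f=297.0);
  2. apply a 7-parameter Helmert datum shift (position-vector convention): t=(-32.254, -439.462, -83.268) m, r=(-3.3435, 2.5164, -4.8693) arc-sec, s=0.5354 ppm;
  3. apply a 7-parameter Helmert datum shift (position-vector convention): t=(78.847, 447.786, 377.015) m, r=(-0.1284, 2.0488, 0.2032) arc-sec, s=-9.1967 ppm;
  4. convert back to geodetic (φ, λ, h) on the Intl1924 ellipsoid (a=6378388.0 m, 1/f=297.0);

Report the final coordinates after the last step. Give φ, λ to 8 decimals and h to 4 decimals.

start: φ=-26.469236°, λ=176.541003°, h=1607.881 m
→ ECEF (a=6378388.000, f=1/297.0): X=-5704610.4461, Y=344811.3963, Z=-2826449.4063
→ Helmert 7p (PV): X=-5704672.0967, Y=344460.9719, Z=-2826470.1815
→ Helmert 7p (PV): X=-5704569.1996, Y=344898.2107, Z=-2826010.7235
→ geod (Bowring, a=6378388.000): φ=-26.46583701°, λ=176.54010928°, h=1380.1975 m

φ=-26.46583701°, λ=176.54010928°, h=1380.1975 m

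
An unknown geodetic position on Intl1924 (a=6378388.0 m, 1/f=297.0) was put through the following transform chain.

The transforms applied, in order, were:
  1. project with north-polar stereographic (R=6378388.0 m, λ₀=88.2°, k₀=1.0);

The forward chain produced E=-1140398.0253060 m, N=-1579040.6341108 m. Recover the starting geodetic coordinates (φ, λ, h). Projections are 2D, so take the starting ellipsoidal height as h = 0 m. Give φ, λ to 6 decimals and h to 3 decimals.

start: E=-1140398.0253, N=-1579040.6341 m
→ stereo⁻¹: φ=72.63751000°, λ=52.36282900°

φ=72.637510°, λ=52.362829°, h=0.000 m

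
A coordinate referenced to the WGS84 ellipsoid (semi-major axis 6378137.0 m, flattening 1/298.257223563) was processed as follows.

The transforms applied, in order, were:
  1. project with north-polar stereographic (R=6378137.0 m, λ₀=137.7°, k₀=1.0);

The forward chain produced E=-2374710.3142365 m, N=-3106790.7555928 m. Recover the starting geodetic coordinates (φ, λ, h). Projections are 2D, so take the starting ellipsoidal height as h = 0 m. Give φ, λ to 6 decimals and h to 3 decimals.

start: E=-2374710.3142, N=-3106790.7556 m
→ stereo⁻¹: φ=55.91427400°, λ=100.30710700°

φ=55.914274°, λ=100.307107°, h=0.000 m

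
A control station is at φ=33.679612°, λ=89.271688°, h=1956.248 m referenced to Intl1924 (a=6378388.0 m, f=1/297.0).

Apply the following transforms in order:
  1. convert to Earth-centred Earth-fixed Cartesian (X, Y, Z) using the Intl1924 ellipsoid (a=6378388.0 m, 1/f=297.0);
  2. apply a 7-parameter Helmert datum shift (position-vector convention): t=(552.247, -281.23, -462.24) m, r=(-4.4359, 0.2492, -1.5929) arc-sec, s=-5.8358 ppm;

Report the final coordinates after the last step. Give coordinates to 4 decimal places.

start: φ=33.679612°, λ=89.271688°, h=1956.248 m
→ ECEF (a=6378388.000, f=1/297.0): X=67558.3299, Y=5314478.8049, Z=3518067.8183
→ Helmert 7p (PV): X=68155.4743, Y=5314241.6976, Z=3517470.6743

X=68155.4743 m, Y=5314241.6976 m, Z=3517470.6743 m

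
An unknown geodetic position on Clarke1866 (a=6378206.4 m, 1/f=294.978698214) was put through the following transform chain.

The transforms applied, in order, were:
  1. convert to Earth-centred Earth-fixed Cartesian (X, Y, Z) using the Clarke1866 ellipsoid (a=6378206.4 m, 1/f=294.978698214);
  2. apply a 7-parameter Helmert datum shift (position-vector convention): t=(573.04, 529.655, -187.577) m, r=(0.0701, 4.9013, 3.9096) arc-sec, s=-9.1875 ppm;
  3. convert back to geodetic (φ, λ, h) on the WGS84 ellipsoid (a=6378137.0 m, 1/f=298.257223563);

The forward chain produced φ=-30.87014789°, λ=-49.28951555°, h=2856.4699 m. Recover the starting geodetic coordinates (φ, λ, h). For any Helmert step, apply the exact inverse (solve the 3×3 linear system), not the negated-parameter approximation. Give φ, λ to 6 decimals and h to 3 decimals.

φ=-30.869547°, λ=-49.298147°, h=2835.425 m

start: φ=-30.870148°, λ=-49.289516°, h=2856.470 m
→ ECEF (a=6378137.000, f=1/298.257223563): X=3575461.9677, Y=-4155319.7449, Z=-3255010.5629
→ Helmert⁻¹: X=3574920.3395, Y=-4155956.4483, Z=-3254766.5295
→ geod (Bowring, a=6378206.400): φ=-30.86954700°, λ=-49.29814700°, h=2835.4250 m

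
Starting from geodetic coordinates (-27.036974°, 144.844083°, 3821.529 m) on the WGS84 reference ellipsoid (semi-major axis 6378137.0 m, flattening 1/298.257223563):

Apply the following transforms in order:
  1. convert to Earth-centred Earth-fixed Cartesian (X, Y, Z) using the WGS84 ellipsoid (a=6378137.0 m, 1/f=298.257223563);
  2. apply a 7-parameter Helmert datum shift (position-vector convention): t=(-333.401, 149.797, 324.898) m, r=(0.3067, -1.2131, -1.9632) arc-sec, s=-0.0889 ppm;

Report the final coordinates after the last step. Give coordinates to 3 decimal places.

start: φ=-27.036974°, λ=144.844083°, h=3821.529 m
→ ECEF (a=6378137.000, f=1/298.257223563): X=-4650792.2626, Y=3275417.0301, Z=-2883602.4401
→ Helmert 7p (PV): X=-4651077.1159, Y=3275615.0892, Z=-2883299.7680

X=-4651077.116 m, Y=3275615.089 m, Z=-2883299.768 m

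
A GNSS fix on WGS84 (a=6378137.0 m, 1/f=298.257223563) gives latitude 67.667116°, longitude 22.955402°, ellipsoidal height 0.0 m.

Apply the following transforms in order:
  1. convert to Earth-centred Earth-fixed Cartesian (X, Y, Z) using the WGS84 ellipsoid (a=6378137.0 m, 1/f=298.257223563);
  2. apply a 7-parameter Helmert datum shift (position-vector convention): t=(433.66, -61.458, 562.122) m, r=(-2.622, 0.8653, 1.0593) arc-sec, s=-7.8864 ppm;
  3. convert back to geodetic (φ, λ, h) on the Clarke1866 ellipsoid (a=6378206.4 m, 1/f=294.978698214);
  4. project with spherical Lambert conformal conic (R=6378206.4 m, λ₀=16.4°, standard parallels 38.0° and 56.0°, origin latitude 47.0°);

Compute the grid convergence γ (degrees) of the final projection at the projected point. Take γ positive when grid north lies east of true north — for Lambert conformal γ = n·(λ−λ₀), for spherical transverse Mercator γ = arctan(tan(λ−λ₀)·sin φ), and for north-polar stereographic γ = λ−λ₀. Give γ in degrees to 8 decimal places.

start: φ=67.667116°, λ=22.955402°, h=0.000 m
→ ECEF (a=6378137.000, f=1/298.257223563): X=2238099.9142, Y=947961.7429, Z=5877084.8074
→ Helmert 7p (PV): X=2238535.7100, Y=947979.0106, Z=5877579.1412
→ geod (Bowring, a=6378206.400): φ=67.66691940°, λ=22.95177082°, h=746.3609 m
→ into lcc (λ₀=16.4°): φ=67.66691940°, λ−λ₀=6.55177082°
convergence γ = 4.81171019°

4.81171019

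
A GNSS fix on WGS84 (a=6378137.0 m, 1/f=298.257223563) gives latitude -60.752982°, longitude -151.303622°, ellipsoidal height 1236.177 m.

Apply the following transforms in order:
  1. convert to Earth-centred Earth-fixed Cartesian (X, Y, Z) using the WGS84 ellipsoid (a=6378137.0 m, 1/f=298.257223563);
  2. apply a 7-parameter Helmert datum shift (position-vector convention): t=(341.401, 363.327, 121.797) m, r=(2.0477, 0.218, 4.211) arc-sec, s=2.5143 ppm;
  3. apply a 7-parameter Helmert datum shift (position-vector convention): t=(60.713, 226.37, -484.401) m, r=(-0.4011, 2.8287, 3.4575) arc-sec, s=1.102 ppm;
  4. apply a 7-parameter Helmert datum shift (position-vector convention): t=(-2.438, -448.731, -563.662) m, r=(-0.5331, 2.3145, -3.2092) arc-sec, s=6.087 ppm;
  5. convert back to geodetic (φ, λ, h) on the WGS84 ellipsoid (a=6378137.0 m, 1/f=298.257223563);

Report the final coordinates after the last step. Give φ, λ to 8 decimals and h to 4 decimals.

φ=-60.75916149°, λ=-151.30288143°, h=1901.4269 m

start: φ=-60.752982°, λ=-151.303622°, h=1236.177 m
→ ECEF (a=6378137.000, f=1/298.257223563): X=-2740982.5278, Y=-1500418.8982, Z=-5543025.2106
→ Helmert 7p (PV): X=-2740623.2450, Y=-1500060.2737, Z=-5542929.3490
→ Helmert 7p (PV): X=-2740616.4229, Y=-1499892.2750, Z=-5543379.3565
→ Helmert 7p (PV): X=-2740721.0821, Y=-1500321.8225, Z=-5543942.1318
→ geod (Bowring, a=6378137.000): φ=-60.75916149°, λ=-151.30288143°, h=1901.4269 m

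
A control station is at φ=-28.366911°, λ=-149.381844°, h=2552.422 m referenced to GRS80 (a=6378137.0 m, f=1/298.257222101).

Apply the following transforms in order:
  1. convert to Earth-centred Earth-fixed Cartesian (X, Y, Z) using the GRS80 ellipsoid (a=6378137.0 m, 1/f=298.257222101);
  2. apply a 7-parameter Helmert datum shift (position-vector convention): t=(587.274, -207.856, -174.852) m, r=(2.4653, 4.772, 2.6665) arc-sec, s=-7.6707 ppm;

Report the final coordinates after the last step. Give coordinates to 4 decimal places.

start: φ=-28.366911°, λ=-149.381844°, h=2552.422 m
→ ECEF (a=6378137.000, f=1/298.257222101): X=-4835397.4705, Y=-2861714.6381, Z=-3013558.9885
→ Helmert 7p (PV): X=-4834805.8300, Y=-2861927.0340, Z=-3013633.0601

X=-4834805.8300 m, Y=-2861927.0340 m, Z=-3013633.0601 m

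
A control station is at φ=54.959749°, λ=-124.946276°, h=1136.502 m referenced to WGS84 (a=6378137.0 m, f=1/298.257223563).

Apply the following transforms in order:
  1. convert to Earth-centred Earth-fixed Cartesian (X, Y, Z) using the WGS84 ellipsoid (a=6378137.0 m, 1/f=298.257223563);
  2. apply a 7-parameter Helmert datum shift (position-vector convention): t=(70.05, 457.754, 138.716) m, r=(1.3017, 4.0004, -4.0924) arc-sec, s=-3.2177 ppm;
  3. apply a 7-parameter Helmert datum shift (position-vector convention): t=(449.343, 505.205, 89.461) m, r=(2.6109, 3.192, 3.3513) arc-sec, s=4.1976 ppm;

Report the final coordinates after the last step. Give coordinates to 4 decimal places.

X=-2102042.3835 m, Y=-3008142.1002 m, Z=5199992.1445 m

start: φ=54.959749°, λ=-124.946276°, h=1136.502 m
→ ECEF (a=6378137.000, f=1/298.257223563): X=-2102730.2138, Y=-3009011.0344, Z=5199742.6233
→ Helmert 7p (PV): X=-2102612.2520, Y=-3008534.6937, Z=5199886.4001
→ Helmert 7p (PV): X=-2102042.3835, Y=-3008142.1002, Z=5199992.1445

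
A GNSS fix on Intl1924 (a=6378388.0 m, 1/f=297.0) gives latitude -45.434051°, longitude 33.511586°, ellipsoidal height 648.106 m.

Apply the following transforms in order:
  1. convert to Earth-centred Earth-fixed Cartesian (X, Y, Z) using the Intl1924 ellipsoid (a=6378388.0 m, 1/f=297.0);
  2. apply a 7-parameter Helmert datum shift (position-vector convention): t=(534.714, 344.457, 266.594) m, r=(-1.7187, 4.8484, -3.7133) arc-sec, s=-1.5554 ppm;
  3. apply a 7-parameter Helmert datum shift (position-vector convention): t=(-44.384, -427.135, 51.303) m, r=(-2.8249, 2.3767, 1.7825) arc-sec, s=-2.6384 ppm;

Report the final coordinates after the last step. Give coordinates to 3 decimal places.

start: φ=-45.434051°, λ=33.511586°, h=648.106 m
→ ECEF (a=6378388.000, f=1/297.0): X=3738656.5172, Y=2475650.1222, Z=-4521872.2564
→ Helmert 7p (PV): X=3739123.6945, Y=2475885.7448, Z=-4521707.1370
→ Helmert 7p (PV): X=3738995.9476, Y=2475422.4632, Z=-4521720.8965

X=3738995.948 m, Y=2475422.463 m, Z=-4521720.897 m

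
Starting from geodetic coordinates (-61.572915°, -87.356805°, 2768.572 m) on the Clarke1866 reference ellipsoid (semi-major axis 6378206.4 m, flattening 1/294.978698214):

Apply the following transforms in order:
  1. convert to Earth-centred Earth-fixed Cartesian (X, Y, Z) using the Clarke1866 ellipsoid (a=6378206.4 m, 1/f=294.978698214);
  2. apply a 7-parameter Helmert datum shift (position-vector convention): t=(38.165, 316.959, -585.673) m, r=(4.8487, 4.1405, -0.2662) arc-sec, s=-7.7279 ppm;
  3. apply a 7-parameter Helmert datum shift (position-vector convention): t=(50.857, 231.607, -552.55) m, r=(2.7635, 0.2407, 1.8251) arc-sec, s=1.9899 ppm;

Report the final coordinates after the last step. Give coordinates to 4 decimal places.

X=140442.6552 m, Y=-3041564.1546 m, Z=-5589474.7016 m

start: φ=-61.572915°, λ=-87.356805°, h=2768.572 m
→ ECEF (a=6378206.400, f=1/294.978698214): X=140450.1482, Y=-3042337.4811, Z=-5588253.2890
→ Helmert 7p (PV): X=140371.1253, Y=-3041865.8295, Z=-5588870.1121
→ Helmert 7p (PV): X=140442.6552, Y=-3041564.1546, Z=-5589474.7016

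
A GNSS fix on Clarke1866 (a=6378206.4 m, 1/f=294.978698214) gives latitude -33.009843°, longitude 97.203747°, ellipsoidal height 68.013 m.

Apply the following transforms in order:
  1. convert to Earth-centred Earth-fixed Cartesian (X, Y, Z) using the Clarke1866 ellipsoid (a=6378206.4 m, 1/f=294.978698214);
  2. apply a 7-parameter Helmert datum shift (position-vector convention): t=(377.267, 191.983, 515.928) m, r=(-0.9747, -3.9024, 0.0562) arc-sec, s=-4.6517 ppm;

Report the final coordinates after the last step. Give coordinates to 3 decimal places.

X=-670944.049 m, Y=5311943.134 m, Z=-3454234.362 m

start: φ=-33.009843°, λ=97.203747°, h=68.013 m
→ ECEF (a=6378206.400, f=1/294.978698214): X=-671388.3529, Y=5311792.3679, Z=-3454728.5571
→ Helmert 7p (PV): X=-670944.0491, Y=5311943.1340, Z=-3454234.3616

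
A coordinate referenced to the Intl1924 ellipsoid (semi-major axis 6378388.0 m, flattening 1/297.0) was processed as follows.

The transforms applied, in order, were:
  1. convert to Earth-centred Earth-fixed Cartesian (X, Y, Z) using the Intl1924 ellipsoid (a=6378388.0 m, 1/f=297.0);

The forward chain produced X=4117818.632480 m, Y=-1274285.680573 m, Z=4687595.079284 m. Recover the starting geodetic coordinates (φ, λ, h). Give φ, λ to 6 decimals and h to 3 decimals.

start: X=4117818.6325, Y=-1274285.6806, Z=4687595.0793 m
→ geod (Bowring, a=6378388.000): φ=47.59236400°, λ=-17.19502100°, h=1460.6170 m

φ=47.592364°, λ=-17.195021°, h=1460.617 m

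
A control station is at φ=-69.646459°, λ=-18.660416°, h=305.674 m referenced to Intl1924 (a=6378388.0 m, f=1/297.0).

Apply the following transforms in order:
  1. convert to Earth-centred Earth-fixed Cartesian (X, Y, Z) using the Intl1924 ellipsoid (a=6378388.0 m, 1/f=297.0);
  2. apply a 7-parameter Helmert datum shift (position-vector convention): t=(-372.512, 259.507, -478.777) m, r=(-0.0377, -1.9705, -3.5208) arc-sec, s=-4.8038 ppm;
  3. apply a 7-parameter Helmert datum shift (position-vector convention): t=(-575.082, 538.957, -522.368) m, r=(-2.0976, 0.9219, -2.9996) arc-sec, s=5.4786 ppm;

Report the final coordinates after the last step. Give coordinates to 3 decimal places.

start: φ=-69.646459°, λ=-18.660416°, h=305.674 m
→ ECEF (a=6378388.000, f=1/297.0): X=2108196.1545, Y=-711962.0471, Z=-5957862.0157
→ Helmert 7p (PV): X=2107858.2792, Y=-711736.1942, Z=-5958291.9021
→ Helmert 7p (PV): X=2107257.7641, Y=-711292.3830, Z=-5958849.0963

X=2107257.764 m, Y=-711292.383 m, Z=-5958849.096 m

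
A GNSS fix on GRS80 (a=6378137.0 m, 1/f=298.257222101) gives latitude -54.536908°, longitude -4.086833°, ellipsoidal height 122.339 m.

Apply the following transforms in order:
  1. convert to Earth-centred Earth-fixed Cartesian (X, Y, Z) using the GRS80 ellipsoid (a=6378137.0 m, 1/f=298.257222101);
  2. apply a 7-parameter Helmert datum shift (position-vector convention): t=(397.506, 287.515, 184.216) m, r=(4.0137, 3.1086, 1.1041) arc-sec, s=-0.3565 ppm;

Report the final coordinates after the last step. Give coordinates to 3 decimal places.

X=3699661.649 m, Y=-263909.592 m, Z=-5171619.202 m

start: φ=-54.536908°, λ=-4.086833°, h=122.339 m
→ ECEF (a=6378137.000, f=1/298.257222101): X=3699341.9898, Y=-264317.6404, Z=-5171744.3659
→ Helmert 7p (PV): X=3699661.6489, Y=-263909.5925, Z=-5171619.2019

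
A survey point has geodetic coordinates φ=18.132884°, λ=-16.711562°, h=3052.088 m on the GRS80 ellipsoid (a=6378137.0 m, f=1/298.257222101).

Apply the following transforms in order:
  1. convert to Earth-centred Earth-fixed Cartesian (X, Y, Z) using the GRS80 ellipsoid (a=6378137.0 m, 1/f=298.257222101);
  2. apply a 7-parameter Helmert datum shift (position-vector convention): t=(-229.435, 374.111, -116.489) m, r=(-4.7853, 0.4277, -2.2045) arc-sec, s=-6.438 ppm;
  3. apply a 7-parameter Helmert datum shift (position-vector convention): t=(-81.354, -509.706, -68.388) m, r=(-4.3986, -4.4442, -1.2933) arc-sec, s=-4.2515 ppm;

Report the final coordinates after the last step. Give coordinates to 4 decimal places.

start: φ=18.132884°, λ=-16.711562°, h=3052.088 m
→ ECEF (a=6378137.000, f=1/298.257222101): X=5810036.8018, Y=-1744372.6191, Z=1973316.9725
→ Helmert 7p (PV): X=5809755.4103, Y=-1744003.5933, Z=1973216.2008
→ Helmert 7p (PV): X=5809595.9062, Y=-1744500.2335, Z=1973301.7914

X=5809595.9062 m, Y=-1744500.2335 m, Z=1973301.7914 m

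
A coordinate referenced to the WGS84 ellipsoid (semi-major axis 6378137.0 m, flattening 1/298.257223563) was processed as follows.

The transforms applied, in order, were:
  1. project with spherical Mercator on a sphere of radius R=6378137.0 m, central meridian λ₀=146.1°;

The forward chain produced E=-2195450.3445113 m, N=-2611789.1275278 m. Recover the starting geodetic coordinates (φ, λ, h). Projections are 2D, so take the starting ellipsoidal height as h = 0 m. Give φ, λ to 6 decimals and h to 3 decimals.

start: E=-2195450.3445, N=-2611789.1275 m
→ merc⁻¹: φ=-22.83261800°, λ=126.37793400°

φ=-22.832618°, λ=126.377934°, h=0.000 m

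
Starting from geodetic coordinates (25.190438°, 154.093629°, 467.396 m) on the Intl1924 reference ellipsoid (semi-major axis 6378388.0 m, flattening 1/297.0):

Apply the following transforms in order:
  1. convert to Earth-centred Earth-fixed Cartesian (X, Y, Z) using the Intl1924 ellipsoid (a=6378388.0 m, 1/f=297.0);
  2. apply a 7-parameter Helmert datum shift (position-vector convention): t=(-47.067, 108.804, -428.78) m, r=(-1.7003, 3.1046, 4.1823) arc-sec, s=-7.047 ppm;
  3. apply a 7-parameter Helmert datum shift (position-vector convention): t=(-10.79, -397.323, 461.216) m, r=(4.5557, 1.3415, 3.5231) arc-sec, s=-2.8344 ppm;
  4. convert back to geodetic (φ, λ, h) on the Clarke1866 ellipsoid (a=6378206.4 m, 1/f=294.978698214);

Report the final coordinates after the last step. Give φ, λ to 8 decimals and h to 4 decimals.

φ=25.19346928°, λ=154.09867600°, h=559.7652 m

start: φ=25.190438°, λ=154.093629°, h=467.396 m
→ ECEF (a=6378388.000, f=1/297.0): X=-5195324.0768, Y=2523427.7698, Z=2698413.9442
→ Helmert 7p (PV): X=-5195345.0830, Y=2523435.6934, Z=2698023.5443
→ Helmert 7p (PV): X=-5195366.7013, Y=2522882.8891, Z=2698566.6364
→ geod (Bowring, a=6378206.400): φ=25.19346928°, λ=154.09867600°, h=559.7652 m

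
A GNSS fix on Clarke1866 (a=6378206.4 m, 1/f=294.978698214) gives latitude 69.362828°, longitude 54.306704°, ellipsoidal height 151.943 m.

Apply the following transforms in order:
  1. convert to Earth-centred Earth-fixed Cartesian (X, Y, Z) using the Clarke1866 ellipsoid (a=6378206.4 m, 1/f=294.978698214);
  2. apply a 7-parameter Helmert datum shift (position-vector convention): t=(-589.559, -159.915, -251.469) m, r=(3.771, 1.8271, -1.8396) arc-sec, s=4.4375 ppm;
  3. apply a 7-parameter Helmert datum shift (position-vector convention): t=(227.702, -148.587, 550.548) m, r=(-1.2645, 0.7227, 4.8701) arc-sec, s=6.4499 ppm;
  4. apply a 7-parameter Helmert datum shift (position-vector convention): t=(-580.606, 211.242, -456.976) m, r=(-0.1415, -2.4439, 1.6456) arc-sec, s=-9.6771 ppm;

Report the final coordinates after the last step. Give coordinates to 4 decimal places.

X=1314538.8546 m, Y=1831055.9579 m, Z=5946184.1615 m

start: φ=69.362828°, λ=54.306704°, h=151.943 m
→ ECEF (a=6378206.400, f=1/294.978698214): X=1315518.1816, Y=1831189.3721, Z=5946314.5459
→ Helmert 7p (PV): X=1315003.4648, Y=1830917.1374, Z=5946111.2892
→ Helmert 7p (PV): X=1315217.2524, Y=1830847.8609, Z=5946684.3571
→ Helmert 7p (PV): X=1314538.8546, Y=1831055.9579, Z=5946184.1615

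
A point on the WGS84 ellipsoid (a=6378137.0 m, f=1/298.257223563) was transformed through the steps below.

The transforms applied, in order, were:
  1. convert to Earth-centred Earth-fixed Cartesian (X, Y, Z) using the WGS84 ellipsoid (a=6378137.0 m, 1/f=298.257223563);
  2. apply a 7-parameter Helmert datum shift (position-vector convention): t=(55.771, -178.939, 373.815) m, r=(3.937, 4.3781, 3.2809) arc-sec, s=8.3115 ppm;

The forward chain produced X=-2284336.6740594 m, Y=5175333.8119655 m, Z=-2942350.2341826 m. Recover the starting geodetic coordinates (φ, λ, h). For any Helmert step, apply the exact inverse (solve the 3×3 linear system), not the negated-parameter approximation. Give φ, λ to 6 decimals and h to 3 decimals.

φ=-27.641349°, λ=113.814672°, h=3216.046 m

start: X=-2284336.6741, Y=5175333.8120, Z=-2942350.2342 m
→ Helmert⁻¹: X=-2284228.6727, Y=5175449.8981, Z=-2942846.8595
→ geod (Bowring, a=6378137.000): φ=-27.64134900°, λ=113.81467200°, h=3216.0460 m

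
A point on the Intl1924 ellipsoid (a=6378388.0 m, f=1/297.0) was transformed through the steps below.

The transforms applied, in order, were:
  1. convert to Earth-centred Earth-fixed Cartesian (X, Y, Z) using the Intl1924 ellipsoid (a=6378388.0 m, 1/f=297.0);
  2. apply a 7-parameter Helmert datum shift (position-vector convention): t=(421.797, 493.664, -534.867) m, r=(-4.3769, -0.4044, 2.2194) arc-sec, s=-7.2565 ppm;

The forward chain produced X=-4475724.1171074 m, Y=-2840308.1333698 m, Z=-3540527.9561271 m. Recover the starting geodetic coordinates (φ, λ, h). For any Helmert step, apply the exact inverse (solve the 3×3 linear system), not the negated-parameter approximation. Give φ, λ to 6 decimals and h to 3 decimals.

φ=-33.911517°, λ=-147.599944°, h=3066.089 m

start: X=-4475724.1171, Y=-2840308.1334, Z=-3540527.9561 m
→ Helmert⁻¹: X=-4476215.9019, Y=-2840699.1283, Z=-3540070.2804
→ geod (Bowring, a=6378388.000): φ=-33.91151700°, λ=-147.59994400°, h=3066.0890 m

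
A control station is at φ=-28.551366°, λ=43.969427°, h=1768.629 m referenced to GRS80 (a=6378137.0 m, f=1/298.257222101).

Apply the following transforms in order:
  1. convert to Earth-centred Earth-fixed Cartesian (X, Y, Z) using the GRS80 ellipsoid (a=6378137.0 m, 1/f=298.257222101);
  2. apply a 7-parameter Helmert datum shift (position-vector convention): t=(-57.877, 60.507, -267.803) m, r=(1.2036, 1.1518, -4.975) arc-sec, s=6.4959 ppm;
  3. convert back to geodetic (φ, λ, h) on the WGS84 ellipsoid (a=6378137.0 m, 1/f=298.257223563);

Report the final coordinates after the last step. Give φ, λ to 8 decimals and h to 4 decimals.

start: φ=-28.551366°, λ=43.969427°, h=1768.629 m
→ ECEF (a=6378137.000, f=1/298.257222101): X=4036371.4069, Y=3893718.3542, Z=-3031163.8303
→ Helmert 7p (PV): X=4036416.7385, Y=3893724.4862, Z=-3031451.1422
→ geod (Bowring, a=6378137.000): φ=-28.55348343°, λ=43.96915056°, h=1938.3506 m

φ=-28.55348343°, λ=43.96915056°, h=1938.3506 m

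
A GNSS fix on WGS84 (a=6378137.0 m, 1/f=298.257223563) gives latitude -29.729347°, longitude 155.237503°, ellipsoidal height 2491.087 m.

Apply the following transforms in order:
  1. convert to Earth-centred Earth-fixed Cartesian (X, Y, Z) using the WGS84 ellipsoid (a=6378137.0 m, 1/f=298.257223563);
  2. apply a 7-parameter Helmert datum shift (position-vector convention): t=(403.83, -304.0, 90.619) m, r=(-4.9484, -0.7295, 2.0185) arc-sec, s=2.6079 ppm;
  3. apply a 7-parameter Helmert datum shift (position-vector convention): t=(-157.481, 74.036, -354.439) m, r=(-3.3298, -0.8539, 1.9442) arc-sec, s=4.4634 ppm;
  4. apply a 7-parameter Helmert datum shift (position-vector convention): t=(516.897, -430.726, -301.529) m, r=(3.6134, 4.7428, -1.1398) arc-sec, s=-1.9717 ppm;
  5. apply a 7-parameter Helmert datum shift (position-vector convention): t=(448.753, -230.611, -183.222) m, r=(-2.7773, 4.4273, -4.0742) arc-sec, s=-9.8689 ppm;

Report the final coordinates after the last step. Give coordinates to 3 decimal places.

X=-5034339.410 m, Y=2321731.736 m, Z=-3146223.471 m

start: φ=-29.729347°, λ=155.237503°, h=2491.087 m
→ ECEF (a=6378137.000, f=1/298.257223563): X=-5035473.7755, Y=2322717.0664, Z=-3145591.3069
→ Helmert 7p (PV): X=-5035094.6825, Y=2322294.3822, Z=-3145582.4237
→ Helmert 7p (PV): X=-5035283.5044, Y=2322280.5434, Z=-3146009.2369
→ Helmert 7p (PV): X=-5034816.1850, Y=2321928.1755, Z=-3146148.1009
→ Helmert 7p (PV): X=-5034339.4098, Y=2321731.7361, Z=-3146223.4707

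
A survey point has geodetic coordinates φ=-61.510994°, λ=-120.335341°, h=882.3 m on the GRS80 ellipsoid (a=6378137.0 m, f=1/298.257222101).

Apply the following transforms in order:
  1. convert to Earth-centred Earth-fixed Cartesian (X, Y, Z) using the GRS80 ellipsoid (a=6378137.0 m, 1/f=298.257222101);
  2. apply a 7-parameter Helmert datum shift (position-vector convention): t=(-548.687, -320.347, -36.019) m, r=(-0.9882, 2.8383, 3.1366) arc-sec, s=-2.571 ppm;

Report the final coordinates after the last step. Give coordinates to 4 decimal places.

start: φ=-61.510994°, λ=-120.335341°, h=882.300 m
→ ECEF (a=6378137.000, f=1/298.257222101): X=-1540749.5019, Y=-2632947.1856, Z=-5583501.5383
→ Helmert 7p (PV): X=-1541331.0208, Y=-2633310.9430, Z=-5583489.3865

X=-1541331.0208 m, Y=-2633310.9430 m, Z=-5583489.3865 m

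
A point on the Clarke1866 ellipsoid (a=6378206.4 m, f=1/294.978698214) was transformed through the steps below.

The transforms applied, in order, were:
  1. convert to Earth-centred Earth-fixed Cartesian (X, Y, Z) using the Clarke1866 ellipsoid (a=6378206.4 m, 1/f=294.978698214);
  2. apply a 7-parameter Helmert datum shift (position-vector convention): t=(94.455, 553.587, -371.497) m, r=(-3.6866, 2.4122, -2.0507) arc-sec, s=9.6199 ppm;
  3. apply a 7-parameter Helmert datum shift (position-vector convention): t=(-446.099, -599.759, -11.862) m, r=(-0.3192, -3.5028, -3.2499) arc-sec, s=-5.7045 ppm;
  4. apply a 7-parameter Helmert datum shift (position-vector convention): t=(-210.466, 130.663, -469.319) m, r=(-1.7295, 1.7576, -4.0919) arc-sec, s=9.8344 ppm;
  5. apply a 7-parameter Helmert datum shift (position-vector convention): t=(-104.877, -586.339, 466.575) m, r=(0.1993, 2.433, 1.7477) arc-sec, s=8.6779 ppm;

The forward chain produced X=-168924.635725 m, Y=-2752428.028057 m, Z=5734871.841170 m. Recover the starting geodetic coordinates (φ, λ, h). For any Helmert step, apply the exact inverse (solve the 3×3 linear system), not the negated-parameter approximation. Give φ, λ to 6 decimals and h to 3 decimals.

start: X=-168924.6357, Y=-2752428.0281, Z=5734871.8412 m
→ Helmert⁻¹: X=-168909.2498, Y=-2751810.8371, Z=5734356.1705
→ Helmert⁻¹: X=-168691.3972, Y=-2751965.8682, Z=5734744.5793
→ Helmert⁻¹: X=-168105.5187, Y=-2751393.3279, Z=5734787.7523
→ Helmert⁻¹: X=-168238.0644, Y=-2752024.6177, Z=5735052.9233
→ geod (Bowring, a=6378206.400): φ=64.47536000°, λ=-93.49827900°, h=2767.0210 m

φ=64.475360°, λ=-93.498279°, h=2767.021 m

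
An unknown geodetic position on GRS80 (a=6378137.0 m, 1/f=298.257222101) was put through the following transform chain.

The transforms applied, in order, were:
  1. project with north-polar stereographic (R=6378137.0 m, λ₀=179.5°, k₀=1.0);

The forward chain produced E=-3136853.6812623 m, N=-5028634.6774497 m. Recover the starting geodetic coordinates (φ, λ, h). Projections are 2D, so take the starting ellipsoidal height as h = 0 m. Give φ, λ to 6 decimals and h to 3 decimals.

φ=40.159064°, λ=147.544156°, h=0.000 m

start: E=-3136853.6813, N=-5028634.6774 m
→ stereo⁻¹: φ=40.15906400°, λ=147.54415600°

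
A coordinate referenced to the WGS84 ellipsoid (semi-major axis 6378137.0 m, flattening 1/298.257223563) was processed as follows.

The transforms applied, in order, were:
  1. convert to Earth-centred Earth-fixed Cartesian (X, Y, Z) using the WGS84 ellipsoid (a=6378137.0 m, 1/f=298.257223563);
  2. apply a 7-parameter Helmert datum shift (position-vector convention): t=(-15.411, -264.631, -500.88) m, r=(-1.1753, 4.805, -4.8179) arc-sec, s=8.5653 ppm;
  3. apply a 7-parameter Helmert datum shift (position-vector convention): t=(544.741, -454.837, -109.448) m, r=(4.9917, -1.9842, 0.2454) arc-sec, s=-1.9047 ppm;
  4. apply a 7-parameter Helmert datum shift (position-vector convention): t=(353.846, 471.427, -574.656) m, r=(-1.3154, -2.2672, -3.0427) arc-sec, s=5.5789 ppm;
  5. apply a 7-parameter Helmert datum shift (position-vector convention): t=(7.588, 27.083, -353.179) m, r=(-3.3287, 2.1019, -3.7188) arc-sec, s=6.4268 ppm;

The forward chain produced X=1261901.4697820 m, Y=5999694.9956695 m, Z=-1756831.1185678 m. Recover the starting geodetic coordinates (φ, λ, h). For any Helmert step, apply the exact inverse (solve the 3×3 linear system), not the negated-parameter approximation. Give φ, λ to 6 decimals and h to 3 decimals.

φ=-16.078050°, λ=78.133771°, h=690.138 m

start: X=1261901.4698, Y=5999694.9957, Z=-1756831.1186 m
→ Helmert⁻¹: X=1261795.5000, Y=5999680.4476, Z=-1756356.9702
→ Helmert⁻¹: X=1261326.8211, Y=5999205.3550, Z=-1755748.1247
→ Helmert⁻¹: X=1260774.7292, Y=5999627.6284, Z=-1755799.3426
→ Helmert⁻¹: X=1260680.0854, Y=5999880.3170, Z=-1755219.8727
→ geod (Bowring, a=6378137.000): φ=-16.07805000°, λ=78.13377100°, h=690.1380 m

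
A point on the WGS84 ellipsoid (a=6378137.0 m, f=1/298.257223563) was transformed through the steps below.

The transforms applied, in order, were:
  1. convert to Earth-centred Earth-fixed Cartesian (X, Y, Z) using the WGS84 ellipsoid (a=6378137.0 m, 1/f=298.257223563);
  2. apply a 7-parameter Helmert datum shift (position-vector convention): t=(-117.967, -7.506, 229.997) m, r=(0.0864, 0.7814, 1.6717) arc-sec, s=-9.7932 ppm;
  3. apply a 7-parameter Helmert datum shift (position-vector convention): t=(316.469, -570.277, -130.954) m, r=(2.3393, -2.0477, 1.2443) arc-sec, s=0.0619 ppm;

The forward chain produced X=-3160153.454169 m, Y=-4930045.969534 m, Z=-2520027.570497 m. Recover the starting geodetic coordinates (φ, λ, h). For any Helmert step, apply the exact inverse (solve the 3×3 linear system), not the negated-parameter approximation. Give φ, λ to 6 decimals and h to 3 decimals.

start: X=-3160153.4542, Y=-4930045.9695, Z=-2520027.5705 m
→ Helmert⁻¹: X=-3160524.4803, Y=-4929484.8992, Z=-2519809.1778
→ Helmert⁻¹: X=-3160467.8690, Y=-4929501.1102, Z=-2520073.7623
→ geod (Bowring, a=6378137.000): φ=-23.42550300°, λ=-122.66528900°, h=115.9220 m

φ=-23.425503°, λ=-122.665289°, h=115.922 m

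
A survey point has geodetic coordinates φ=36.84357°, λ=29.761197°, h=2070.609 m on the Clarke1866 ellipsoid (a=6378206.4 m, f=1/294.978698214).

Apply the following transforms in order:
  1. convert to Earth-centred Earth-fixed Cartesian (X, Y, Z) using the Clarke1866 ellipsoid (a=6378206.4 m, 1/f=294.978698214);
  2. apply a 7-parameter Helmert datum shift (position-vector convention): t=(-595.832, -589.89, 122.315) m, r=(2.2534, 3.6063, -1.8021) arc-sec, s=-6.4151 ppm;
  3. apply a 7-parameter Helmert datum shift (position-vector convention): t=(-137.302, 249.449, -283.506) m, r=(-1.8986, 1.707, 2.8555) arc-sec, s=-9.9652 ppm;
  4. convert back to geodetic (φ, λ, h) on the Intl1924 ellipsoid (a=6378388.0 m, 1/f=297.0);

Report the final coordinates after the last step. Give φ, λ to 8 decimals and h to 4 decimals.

start: φ=36.843570°, λ=29.761197°, h=2070.609 m
→ ECEF (a=6378206.400, f=1/294.978698214): X=4437912.5482, Y=2537626.7063, Z=3804564.0769
→ Helmert 7p (PV): X=4437376.9352, Y=2536940.2004, Z=3804612.1169
→ Helmert 7p (PV): X=4437191.7789, Y=2537260.8179, Z=3804230.6233
→ geod (Bowring, a=6378388.000): φ=36.84426129°, λ=29.76164707°, h=990.4016 m

φ=36.84426129°, λ=29.76164707°, h=990.4016 m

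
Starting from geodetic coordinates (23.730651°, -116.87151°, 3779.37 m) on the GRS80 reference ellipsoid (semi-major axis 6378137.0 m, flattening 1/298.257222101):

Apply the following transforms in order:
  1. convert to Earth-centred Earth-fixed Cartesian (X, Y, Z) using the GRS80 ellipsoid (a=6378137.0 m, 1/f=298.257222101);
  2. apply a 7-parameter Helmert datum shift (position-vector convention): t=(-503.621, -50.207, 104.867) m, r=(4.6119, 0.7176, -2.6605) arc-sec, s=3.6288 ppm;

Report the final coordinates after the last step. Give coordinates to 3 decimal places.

X=-2642675.720 m, Y=-5214388.289 m, Z=2552529.723 m

start: φ=23.730651°, λ=-116.871510°, h=3779.370 m
→ ECEF (a=6378137.000, f=1/298.257222101): X=-2642104.1350, Y=-5214296.1668, Z=2552522.9891
→ Helmert 7p (PV): X=-2642675.7201, Y=-5214388.2886, Z=2552529.7232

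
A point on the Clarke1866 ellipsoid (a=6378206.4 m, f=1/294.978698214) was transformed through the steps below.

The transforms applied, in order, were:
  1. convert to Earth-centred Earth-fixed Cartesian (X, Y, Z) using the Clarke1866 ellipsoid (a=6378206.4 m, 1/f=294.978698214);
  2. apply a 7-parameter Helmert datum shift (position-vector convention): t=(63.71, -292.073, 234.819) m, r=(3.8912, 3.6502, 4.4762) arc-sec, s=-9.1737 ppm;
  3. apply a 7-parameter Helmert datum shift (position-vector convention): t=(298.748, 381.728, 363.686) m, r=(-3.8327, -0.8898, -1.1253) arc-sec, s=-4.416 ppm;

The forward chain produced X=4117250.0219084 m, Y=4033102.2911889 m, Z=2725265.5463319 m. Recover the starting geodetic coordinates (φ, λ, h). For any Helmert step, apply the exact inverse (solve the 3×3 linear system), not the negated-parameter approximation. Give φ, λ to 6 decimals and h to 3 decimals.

start: X=4117250.0219, Y=4033102.2912, Z=2725265.5463 m
→ Helmert⁻¹: X=4116959.2087, Y=4032710.1984, Z=2724971.0671
→ Helmert⁻¹: X=4116972.5682, Y=4033001.3286, Z=2724758.0181
→ geod (Bowring, a=6378206.400): φ=25.45475600°, λ=44.40968800°, h=622.5820 m

φ=25.454756°, λ=44.409688°, h=622.582 m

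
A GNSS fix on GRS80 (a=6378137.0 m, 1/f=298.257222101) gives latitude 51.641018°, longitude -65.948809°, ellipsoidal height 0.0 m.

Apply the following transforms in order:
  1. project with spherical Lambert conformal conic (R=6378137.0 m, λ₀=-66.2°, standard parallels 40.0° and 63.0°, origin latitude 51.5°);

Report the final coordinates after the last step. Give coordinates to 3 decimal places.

E=17002.462 m, N=15410.370 m

start: φ=51.641018°, λ=-65.948809°, h=0.000 m
→ lcc (R=6378137.0, λ₀=-66.2°): E=17002.4616, N=15410.3703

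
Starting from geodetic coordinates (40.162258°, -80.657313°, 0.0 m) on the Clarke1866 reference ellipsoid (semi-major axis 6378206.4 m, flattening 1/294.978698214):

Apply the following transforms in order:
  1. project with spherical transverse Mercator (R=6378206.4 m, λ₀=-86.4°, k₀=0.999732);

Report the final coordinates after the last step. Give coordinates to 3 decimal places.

start: φ=40.162258°, λ=-80.657313°, h=0.000 m
→ tm (R=6378206.4, λ₀=-86.4°): E=488556.6667, N=4485512.1594

E=488556.667 m, N=4485512.159 m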